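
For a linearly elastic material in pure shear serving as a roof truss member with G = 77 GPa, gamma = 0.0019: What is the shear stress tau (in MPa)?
Model: a linearly elastic material in pure shear, so tau = G·gamma.
Convert to SI units:
  G = 77 GPa = 7.7 × 10¹⁰ Pa
Substitute:
  tau = (7.7 × 10¹⁰) × 0.0019
  tau = 1.463 × 10⁸ Pa
Convert: tau = 1.463 × 10⁸ Pa = 146.3 MPa
Final answer: tau = 146.3 MPa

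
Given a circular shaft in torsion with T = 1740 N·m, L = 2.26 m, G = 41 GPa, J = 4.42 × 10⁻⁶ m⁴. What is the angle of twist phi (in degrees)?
Model: a circular shaft in torsion, so phi = (T·L) / (G·J).
Convert to SI units:
  G = 41 GPa = 4.1 × 10¹⁰ Pa
Substitute:
  phi = (1740 × 2.26) / ((4.1 × 10¹⁰) × (4.42 × 10⁻⁶))
  phi = 0.0217 rad
Convert to degrees: phi = 0.0217 × 180/π = 1.243°
Final answer: phi = 1.243°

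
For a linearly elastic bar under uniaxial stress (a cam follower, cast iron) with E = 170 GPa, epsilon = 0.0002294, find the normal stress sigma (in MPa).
Model: a linearly elastic bar under uniaxial stress, so epsilon = sigma / E.
Solve for sigma: sigma = epsilon·E.
Convert to SI units:
  E = 170 GPa = 1.7 × 10¹¹ Pa
Substitute:
  sigma = 0.0002294 × (1.7 × 10¹¹)
  sigma = 3.9 × 10⁷ Pa
Convert: sigma = 3.9 × 10⁷ Pa = 39 MPa
Final answer: sigma = 39 MPa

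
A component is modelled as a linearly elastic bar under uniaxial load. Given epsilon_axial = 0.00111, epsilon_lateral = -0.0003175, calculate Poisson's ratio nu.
Model: a linearly elastic bar under uniaxial load, so epsilon_lateral = -nu·epsilon_axial.
Solve for nu: nu = -epsilon_lateral / epsilon_axial.
Substitute:
  nu = -(-0.0003175) / 0.00111
  nu = 0.286
Final answer: nu = 0.286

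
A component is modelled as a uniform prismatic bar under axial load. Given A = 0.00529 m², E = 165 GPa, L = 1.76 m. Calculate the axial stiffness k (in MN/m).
Model: a uniform prismatic bar under axial load, so k = (A·E) / L.
Convert to SI units:
  E = 165 GPa = 1.65 × 10¹¹ Pa
Substitute:
  k = (0.00529 × (1.65 × 10¹¹)) / 1.76
  k = 4.959 × 10⁸ N/m
Convert: k = 4.959 × 10⁸ N/m = 495.9 MN/m
Final answer: k = 495.9 MN/m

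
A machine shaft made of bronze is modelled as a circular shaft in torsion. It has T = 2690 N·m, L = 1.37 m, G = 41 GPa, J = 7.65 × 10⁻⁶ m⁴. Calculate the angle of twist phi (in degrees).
Model: a circular shaft in torsion, so phi = (T·L) / (G·J).
Convert to SI units:
  G = 41 GPa = 4.1 × 10¹⁰ Pa
Substitute:
  phi = (2690 × 1.37) / ((4.1 × 10¹⁰) × (7.65 × 10⁻⁶))
  phi = 0.01175 rad
Convert to degrees: phi = 0.01175 × 180/π = 0.6732°
Final answer: phi = 0.6732°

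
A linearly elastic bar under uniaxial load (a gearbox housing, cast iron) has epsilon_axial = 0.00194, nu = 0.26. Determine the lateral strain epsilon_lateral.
Model: a linearly elastic bar under uniaxial load, so epsilon_lateral = -nu·epsilon_axial.
Substitute:
  epsilon_lateral = -(0.26 × 0.00194)
  epsilon_lateral = -0.0005044
Final answer: epsilon_lateral = -0.0005044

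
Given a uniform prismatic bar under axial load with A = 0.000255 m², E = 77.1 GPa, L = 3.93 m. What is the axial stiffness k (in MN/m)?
Model: a uniform prismatic bar under axial load, so k = (A·E) / L.
Convert to SI units:
  E = 77.1 GPa = 7.71 × 10¹⁰ Pa
Substitute:
  k = (0.000255 × (7.71 × 10¹⁰)) / 3.93
  k = 5.003 × 10⁶ N/m
Convert: k = 5.003 × 10⁶ N/m = 5.003 MN/m
Final answer: k = 5.003 MN/m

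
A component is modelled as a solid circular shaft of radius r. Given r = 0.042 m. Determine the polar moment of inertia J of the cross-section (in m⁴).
Model: a solid circular shaft of radius r, so J = (π·r^4) / 2.
Substitute:
  J = (π × 0.042^4) / 2
  J = 4.888 × 10⁻⁶ m⁴
Final answer: J = 4.888 × 10⁻⁶ m⁴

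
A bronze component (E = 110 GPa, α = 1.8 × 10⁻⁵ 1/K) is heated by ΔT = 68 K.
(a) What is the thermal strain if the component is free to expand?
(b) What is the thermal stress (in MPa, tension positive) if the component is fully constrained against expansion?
(a) Free thermal strain ε_th = α·ΔT = (1.8 × 10⁻⁵) × 68 = 0.001224
(b) Fully constrained, the expansion is suppressed, so σ = -E·α·ΔT. Convert E = 110 GPa = 1.1 × 10¹¹ Pa.
  σ = -(1.1 × 10¹¹) × (1.8 × 10⁻⁵) × 68 = -1.346 × 10⁸ Pa = -134.6 MPa (compressive)
Final answer: (a) ε_th = 0.001224, (b) σ = -134.6 MPa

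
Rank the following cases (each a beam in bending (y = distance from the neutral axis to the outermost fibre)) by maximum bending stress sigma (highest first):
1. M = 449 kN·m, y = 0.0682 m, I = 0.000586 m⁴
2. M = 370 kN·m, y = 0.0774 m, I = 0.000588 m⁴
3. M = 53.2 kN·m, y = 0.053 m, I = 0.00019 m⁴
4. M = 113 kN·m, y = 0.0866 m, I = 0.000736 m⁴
Model: a beam in bending (y = distance from the neutral axis to the outermost fibre), so sigma = (M·y) / I (SI units).
  Case 1: sigma = (449000 × 0.0682) / 0.000586 = 5.226 × 10⁷ Pa = 52.26 MPa
  Case 2: sigma = (370000 × 0.0774) / 0.000588 = 4.87 × 10⁷ Pa = 48.7 MPa
  Case 3: sigma = (53200 × 0.053) / 0.00019 = 1.484 × 10⁷ Pa = 14.84 MPa
  Case 4: sigma = (113000 × 0.0866) / 0.000736 = 1.33 × 10⁷ Pa = 13.3 MPa
Ordering: 52.26 MPa (case 1) > 48.7 MPa (case 2) > 14.84 MPa (case 3) > 13.3 MPa (case 4)
Final answer: 1, 2, 3, 4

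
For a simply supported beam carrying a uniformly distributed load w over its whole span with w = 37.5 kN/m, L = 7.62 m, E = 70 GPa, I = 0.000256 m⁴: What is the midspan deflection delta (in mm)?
Model: a simply supported beam carrying a uniformly distributed load w over its whole span, so delta = (5·w·L^4) / (384·E·I).
Convert to SI units:
  w = 37.5 kN/m = 37500 N/m
  E = 70 GPa = 7 × 10¹⁰ Pa
Substitute:
  delta = (5 × 37500 × 7.62^4) / (384 × (7 × 10¹⁰) × 0.000256)
  delta = 0.09187 m
Convert: delta = 0.09187 m = 91.87 mm
Final answer: delta = 91.87 mm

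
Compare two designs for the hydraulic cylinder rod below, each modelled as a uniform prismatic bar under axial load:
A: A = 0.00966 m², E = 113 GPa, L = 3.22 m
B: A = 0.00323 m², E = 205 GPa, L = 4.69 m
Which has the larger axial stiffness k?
Model: a uniform prismatic bar under axial load, so k = (A·E) / L (SI units).
  A: k = (0.00966 × (1.13 × 10¹¹)) / 3.22 = 3.39 × 10⁸ N/m = 339 MN/m
  B: k = (0.00323 × (2.05 × 10¹¹)) / 4.69 = 1.412 × 10⁸ N/m = 141.2 MN/m
339 MN/m > 141.2 MN/m, so A is larger.
Final answer: A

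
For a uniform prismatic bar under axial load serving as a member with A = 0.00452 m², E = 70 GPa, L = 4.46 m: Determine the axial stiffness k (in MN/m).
Model: a uniform prismatic bar under axial load, so k = (A·E) / L.
Convert to SI units:
  E = 70 GPa = 7 × 10¹⁰ Pa
Substitute:
  k = (0.00452 × (7 × 10¹⁰)) / 4.46
  k = 7.094 × 10⁷ N/m
Convert: k = 7.094 × 10⁷ N/m = 70.94 MN/m
Final answer: k = 70.94 MN/m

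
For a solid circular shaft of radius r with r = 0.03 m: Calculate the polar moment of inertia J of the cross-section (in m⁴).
Model: a solid circular shaft of radius r, so J = (π·r^4) / 2.
Substitute:
  J = (π × 0.03^4) / 2
  J = 1.272 × 10⁻⁶ m⁴
Final answer: J = 1.272 × 10⁻⁶ m⁴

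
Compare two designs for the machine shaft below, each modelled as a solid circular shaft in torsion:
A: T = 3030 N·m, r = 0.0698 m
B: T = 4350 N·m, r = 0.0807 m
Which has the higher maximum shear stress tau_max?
Model: a solid circular shaft in torsion, so tau_max = (2·T) / (π·r^3) (SI units).
  A: tau_max = (2 × 3030) / (π × 0.0698^3) = 5.672 × 10⁶ Pa = 5.672 MPa
  B: tau_max = (2 × 4350) / (π × 0.0807^3) = 5.269 × 10⁶ Pa = 5.269 MPa
5.672 MPa > 5.269 MPa, so A is larger.
Final answer: A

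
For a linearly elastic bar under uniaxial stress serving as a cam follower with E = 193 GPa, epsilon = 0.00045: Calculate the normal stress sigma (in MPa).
Model: a linearly elastic bar under uniaxial stress, so sigma = E·epsilon.
Convert to SI units:
  E = 193 GPa = 1.93 × 10¹¹ Pa
Substitute:
  sigma = (1.93 × 10¹¹) × 0.00045
  sigma = 8.685 × 10⁷ Pa
Convert: sigma = 8.685 × 10⁷ Pa = 86.85 MPa
Final answer: sigma = 86.85 MPa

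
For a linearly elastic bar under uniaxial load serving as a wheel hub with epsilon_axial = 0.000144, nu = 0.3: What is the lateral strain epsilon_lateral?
Model: a linearly elastic bar under uniaxial load, so epsilon_lateral = -nu·epsilon_axial.
Substitute:
  epsilon_lateral = -(0.3 × 0.000144)
  epsilon_lateral = -4.32 × 10⁻⁵
Final answer: epsilon_lateral = -4.32 × 10⁻⁵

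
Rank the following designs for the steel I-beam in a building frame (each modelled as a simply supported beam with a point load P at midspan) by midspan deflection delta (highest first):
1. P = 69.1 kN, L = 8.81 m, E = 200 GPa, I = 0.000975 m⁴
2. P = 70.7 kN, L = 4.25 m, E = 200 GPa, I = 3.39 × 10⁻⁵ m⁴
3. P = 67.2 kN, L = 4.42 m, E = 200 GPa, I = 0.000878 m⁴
Model: a simply supported beam with a point load P at midspan, so delta = (P·L^3) / (48·E·I) (SI units).
  Case 1: delta = (69100 × 8.81^3) / (48 × (2 × 10¹¹) × 0.000975) = 0.005048 m = 5.048 mm
  Case 2: delta = (70700 × 4.25^3) / (48 × (2 × 10¹¹) × (3.39 × 10⁻⁵)) = 0.01668 m = 16.68 mm
  Case 3: delta = (67200 × 4.42^3) / (48 × (2 × 10¹¹) × 0.000878) = 0.0006884 m = 0.6884 mm
Ordering: 16.68 mm (case 2) > 5.048 mm (case 1) > 0.6884 mm (case 3)
Final answer: 2, 1, 3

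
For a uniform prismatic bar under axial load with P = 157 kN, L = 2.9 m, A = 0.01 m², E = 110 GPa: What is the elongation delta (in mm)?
Model: a uniform prismatic bar under axial load, so delta = (P·L) / (A·E).
Convert to SI units:
  P = 157 kN = 157000 N
  E = 110 GPa = 1.1 × 10¹¹ Pa
Substitute:
  delta = (157000 × 2.9) / (0.01 × (1.1 × 10¹¹))
  delta = 0.0004139 m
Convert: delta = 0.0004139 m = 0.4139 mm
Final answer: delta = 0.4139 mm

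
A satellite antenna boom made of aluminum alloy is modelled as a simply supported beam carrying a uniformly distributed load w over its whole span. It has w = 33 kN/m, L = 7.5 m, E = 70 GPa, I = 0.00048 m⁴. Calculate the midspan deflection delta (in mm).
Model: a simply supported beam carrying a uniformly distributed load w over its whole span, so delta = (5·w·L^4) / (384·E·I).
Convert to SI units:
  w = 33 kN/m = 33000 N/m
  E = 70 GPa = 7 × 10¹⁰ Pa
Substitute:
  delta = (5 × 33000 × 7.5^4) / (384 × (7 × 10¹⁰) × 0.00048)
  delta = 0.04046 m
Convert: delta = 0.04046 m = 40.46 mm
Final answer: delta = 40.46 mm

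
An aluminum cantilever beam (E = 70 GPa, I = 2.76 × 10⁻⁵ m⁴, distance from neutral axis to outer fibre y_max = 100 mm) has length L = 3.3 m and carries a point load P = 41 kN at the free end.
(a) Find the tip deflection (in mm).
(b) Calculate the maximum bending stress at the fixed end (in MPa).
(a) Tip deflection of a cantilever with an end point load: δ = P·L^3 / (3·E·I). Convert P = 41 kN = 41000 N, E = 70 GPa = 7 × 10¹⁰ Pa.
  δ = (41000 × 3.3^3) / (3 × (7 × 10¹⁰) × (2.76 × 10⁻⁵)) = 0.2542 m = 254.2 mm
(b) Maximum bending moment at the fixed end: M = P·L = 41000 × 3.3 = 135300 N·m. Convert y_max = 100 mm = 0.1 m.
  σ = M·y_max / I = (135300 × 0.1) / (2.76 × 10⁻⁵) = 4.902 × 10⁸ Pa = 490.2 MPa
Final answer: (a) δ = 254.2 mm, (b) σ = 490.2 MPa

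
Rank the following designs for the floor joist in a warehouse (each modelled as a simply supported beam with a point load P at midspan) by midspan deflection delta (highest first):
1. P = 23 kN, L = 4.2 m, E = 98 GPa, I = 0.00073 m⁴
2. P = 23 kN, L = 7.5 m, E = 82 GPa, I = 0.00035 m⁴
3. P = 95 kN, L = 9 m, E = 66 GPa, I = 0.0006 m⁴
Model: a simply supported beam with a point load P at midspan, so delta = (P·L^3) / (48·E·I) (SI units).
  Case 1: delta = (23000 × 4.2^3) / (48 × (9.8 × 10¹⁰) × 0.00073) = 0.0004962 m = 0.4962 mm
  Case 2: delta = (23000 × 7.5^3) / (48 × (8.2 × 10¹⁰) × 0.00035) = 0.007043 m = 7.043 mm
  Case 3: delta = (95000 × 9^3) / (48 × (6.6 × 10¹⁰) × 0.0006) = 0.03643 m = 36.43 mm
Ordering: 36.43 mm (case 3) > 7.043 mm (case 2) > 0.4962 mm (case 1)
Final answer: 3, 2, 1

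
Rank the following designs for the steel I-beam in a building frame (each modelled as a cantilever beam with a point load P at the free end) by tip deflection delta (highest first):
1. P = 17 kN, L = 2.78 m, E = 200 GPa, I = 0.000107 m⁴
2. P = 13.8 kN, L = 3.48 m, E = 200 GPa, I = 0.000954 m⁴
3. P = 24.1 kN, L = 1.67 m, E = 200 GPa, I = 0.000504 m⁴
Model: a cantilever beam with a point load P at the free end, so delta = (P·L^3) / (3·E·I) (SI units).
  Case 1: delta = (17000 × 2.78^3) / (3 × (2 × 10¹¹) × 0.000107) = 0.005689 m = 5.689 mm
  Case 2: delta = (13800 × 3.48^3) / (3 × (2 × 10¹¹) × 0.000954) = 0.001016 m = 1.016 mm
  Case 3: delta = (24100 × 1.67^3) / (3 × (2 × 10¹¹) × 0.000504) = 0.0003712 m = 0.3712 mm
Ordering: 5.689 mm (case 1) > 1.016 mm (case 2) > 0.3712 mm (case 3)
Final answer: 1, 2, 3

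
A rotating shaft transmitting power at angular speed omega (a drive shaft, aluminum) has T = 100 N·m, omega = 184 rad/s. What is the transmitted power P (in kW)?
Model: a rotating shaft transmitting power at angular speed omega, so P = T·omega.
Substitute:
  P = 100 × 184
  P = 18400 W
Convert: P = 18400 W = 18.4 kW
Final answer: P = 18.4 kW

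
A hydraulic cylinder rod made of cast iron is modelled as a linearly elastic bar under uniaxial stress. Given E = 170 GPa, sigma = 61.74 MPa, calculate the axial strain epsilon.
Model: a linearly elastic bar under uniaxial stress, so sigma = E·epsilon.
Solve for epsilon: epsilon = sigma / E.
Convert to SI units:
  E = 170 GPa = 1.7 × 10¹¹ Pa
  sigma = 61.74 MPa = 6.174 × 10⁷ Pa
Substitute:
  epsilon = (6.174 × 10⁷) / (1.7 × 10¹¹)
  epsilon = 0.0003632
Final answer: epsilon = 0.0003632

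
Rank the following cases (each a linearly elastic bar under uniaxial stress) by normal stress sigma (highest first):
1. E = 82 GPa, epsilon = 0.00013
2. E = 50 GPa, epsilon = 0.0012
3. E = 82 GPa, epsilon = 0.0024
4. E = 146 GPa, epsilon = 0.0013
Model: a linearly elastic bar under uniaxial stress, so sigma = E·epsilon (SI units).
  Case 1: sigma = (8.2 × 10¹⁰) × 0.00013 = 1.066 × 10⁷ Pa = 10.66 MPa
  Case 2: sigma = (5 × 10¹⁰) × 0.0012 = 6 × 10⁷ Pa = 60 MPa
  Case 3: sigma = (8.2 × 10¹⁰) × 0.0024 = 1.968 × 10⁸ Pa = 196.8 MPa
  Case 4: sigma = (1.46 × 10¹¹) × 0.0013 = 1.898 × 10⁸ Pa = 189.8 MPa
Ordering: 196.8 MPa (case 3) > 189.8 MPa (case 4) > 60 MPa (case 2) > 10.66 MPa (case 1)
Final answer: 3, 4, 2, 1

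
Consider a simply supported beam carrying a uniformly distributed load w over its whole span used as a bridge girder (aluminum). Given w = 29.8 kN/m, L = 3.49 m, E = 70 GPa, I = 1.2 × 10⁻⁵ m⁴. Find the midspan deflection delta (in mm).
Model: a simply supported beam carrying a uniformly distributed load w over its whole span, so delta = (5·w·L^4) / (384·E·I).
Convert to SI units:
  w = 29.8 kN/m = 29800 N/m
  E = 70 GPa = 7 × 10¹⁰ Pa
Substitute:
  delta = (5 × 29800 × 3.49^4) / (384 × (7 × 10¹⁰) × (1.2 × 10⁻⁵))
  delta = 0.06853 m
Convert: delta = 0.06853 m = 68.53 mm
Final answer: delta = 68.53 mm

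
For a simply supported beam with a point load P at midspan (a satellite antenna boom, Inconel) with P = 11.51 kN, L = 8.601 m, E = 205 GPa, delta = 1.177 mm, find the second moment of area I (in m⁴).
Model: a simply supported beam with a point load P at midspan, so delta = (P·L^3) / (48·E·I).
Solve for I: I = (P·L^3) / (48·delta·E).
Convert to SI units:
  P = 11.51 kN = 11510 N
  E = 205 GPa = 2.05 × 10¹¹ Pa
  delta = 1.177 mm = 0.001177 m
Substitute:
  I = (11510 × 8.601^3) / (48 × 0.001177 × (2.05 × 10¹¹))
  I = 0.0006323 m⁴
Final answer: I = 0.0006323 m⁴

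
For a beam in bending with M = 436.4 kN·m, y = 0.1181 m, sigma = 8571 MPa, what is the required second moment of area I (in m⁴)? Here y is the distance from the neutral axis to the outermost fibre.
Model: a beam in bending, so sigma = (M·y) / I.
Solve for I: I = (M·y) / sigma.
Convert to SI units:
  M = 436.4 kN·m = 436400 N·m
  sigma = 8571 MPa = 8.571 × 10⁹ Pa
Substitute:
  I = (436400 × 0.1181) / (8.571 × 10⁹)
  I = 6.013 × 10⁻⁶ m⁴
Final answer: I = 6.013 × 10⁻⁶ m⁴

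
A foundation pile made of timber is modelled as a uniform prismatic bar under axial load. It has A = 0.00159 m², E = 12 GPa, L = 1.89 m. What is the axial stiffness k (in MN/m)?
Model: a uniform prismatic bar under axial load, so k = (A·E) / L.
Convert to SI units:
  E = 12 GPa = 1.2 × 10¹⁰ Pa
Substitute:
  k = (0.00159 × (1.2 × 10¹⁰)) / 1.89
  k = 1.01 × 10⁷ N/m
Convert: k = 1.01 × 10⁷ N/m = 10.1 MN/m
Final answer: k = 10.1 MN/m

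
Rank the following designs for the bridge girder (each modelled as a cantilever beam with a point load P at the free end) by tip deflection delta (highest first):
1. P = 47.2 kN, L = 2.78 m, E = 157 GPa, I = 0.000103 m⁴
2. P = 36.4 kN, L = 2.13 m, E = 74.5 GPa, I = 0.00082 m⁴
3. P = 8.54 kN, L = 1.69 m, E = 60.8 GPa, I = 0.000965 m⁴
Model: a cantilever beam with a point load P at the free end, so delta = (P·L^3) / (3·E·I) (SI units).
  Case 1: delta = (47200 × 2.78^3) / (3 × (1.57 × 10¹¹) × 0.000103) = 0.0209 m = 20.9 mm
  Case 2: delta = (36400 × 2.13^3) / (3 × (7.45 × 10¹⁰) × 0.00082) = 0.001919 m = 1.919 mm
  Case 3: delta = (8540 × 1.69^3) / (3 × (6.08 × 10¹⁰) × 0.000965) = 0.0002342 m = 0.2342 mm
Ordering: 20.9 mm (case 1) > 1.919 mm (case 2) > 0.2342 mm (case 3)
Final answer: 1, 2, 3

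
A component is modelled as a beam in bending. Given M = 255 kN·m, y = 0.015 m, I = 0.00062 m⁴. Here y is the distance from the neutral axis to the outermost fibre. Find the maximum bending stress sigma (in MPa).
Model: a beam in bending, so sigma = (M·y) / I.
Convert to SI units:
  M = 255 kN·m = 255000 N·m
Substitute:
  sigma = (255000 × 0.015) / 0.00062
  sigma = 6.169 × 10⁶ Pa
Convert: sigma = 6.169 × 10⁶ Pa = 6.169 MPa
Final answer: sigma = 6.169 MPa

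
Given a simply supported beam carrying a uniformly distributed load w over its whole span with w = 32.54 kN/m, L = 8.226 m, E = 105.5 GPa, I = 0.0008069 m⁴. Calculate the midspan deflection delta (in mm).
Model: a simply supported beam carrying a uniformly distributed load w over its whole span, so delta = (5·w·L^4) / (384·E·I).
Convert to SI units:
  w = 32.54 kN/m = 32540 N/m
  E = 105.5 GPa = 1.055 × 10¹¹ Pa
Substitute:
  delta = (5 × 32540 × 8.226^4) / (384 × (1.055 × 10¹¹) × 0.0008069)
  delta = 0.02279 m
Convert: delta = 0.02279 m = 22.79 mm
Final answer: delta = 22.79 mm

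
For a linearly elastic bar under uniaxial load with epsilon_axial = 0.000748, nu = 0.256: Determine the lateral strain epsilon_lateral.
Model: a linearly elastic bar under uniaxial load, so epsilon_lateral = -nu·epsilon_axial.
Substitute:
  epsilon_lateral = -(0.256 × 0.000748)
  epsilon_lateral = -0.0001915
Final answer: epsilon_lateral = -0.0001915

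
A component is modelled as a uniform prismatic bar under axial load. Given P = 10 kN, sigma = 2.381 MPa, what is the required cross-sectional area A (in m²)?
Model: a uniform prismatic bar under axial load, so sigma = P / A.
Solve for A: A = P / sigma.
Convert to SI units:
  P = 10 kN = 10000 N
  sigma = 2.381 MPa = 2.381 × 10⁶ Pa
Substitute:
  A = 10000 / (2.381 × 10⁶)
  A = 0.0042 m²
Final answer: A = 0.0042 m²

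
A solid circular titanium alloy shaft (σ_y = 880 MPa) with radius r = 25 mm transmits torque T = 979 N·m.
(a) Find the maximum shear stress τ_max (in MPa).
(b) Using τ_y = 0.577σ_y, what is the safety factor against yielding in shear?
(a) For a solid circular shaft, τ_max = T·r/J with J = π·r^4/2, i.e. τ_max = 2·T / (π·r^3). Convert r = 25 mm = 0.025 m.
  τ_max = (2 × 979) / (π × 0.025^3) = 3.989 × 10⁷ Pa = 39.89 MPa
(b) τ_y = 0.577 × 880 = 507.76 MPa
  SF = τ_y/τ_max = 507.76 / 39.89 = 12.73
Final answer: (a) τ_max = 39.89 MPa, (b) SF = 12.73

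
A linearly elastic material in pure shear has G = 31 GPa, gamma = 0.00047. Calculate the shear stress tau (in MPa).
Model: a linearly elastic material in pure shear, so tau = G·gamma.
Convert to SI units:
  G = 31 GPa = 3.1 × 10¹⁰ Pa
Substitute:
  tau = (3.1 × 10¹⁰) × 0.00047
  tau = 1.457 × 10⁷ Pa
Convert: tau = 1.457 × 10⁷ Pa = 14.57 MPa
Final answer: tau = 14.57 MPa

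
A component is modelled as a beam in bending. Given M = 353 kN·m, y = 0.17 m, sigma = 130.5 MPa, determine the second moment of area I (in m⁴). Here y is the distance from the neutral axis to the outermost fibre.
Model: a beam in bending, so sigma = (M·y) / I.
Solve for I: I = (M·y) / sigma.
Convert to SI units:
  M = 353 kN·m = 353000 N·m
  sigma = 130.5 MPa = 1.305 × 10⁸ Pa
Substitute:
  I = (353000 × 0.17) / (1.305 × 10⁸)
  I = 0.0004598 m⁴
Final answer: I = 0.0004598 m⁴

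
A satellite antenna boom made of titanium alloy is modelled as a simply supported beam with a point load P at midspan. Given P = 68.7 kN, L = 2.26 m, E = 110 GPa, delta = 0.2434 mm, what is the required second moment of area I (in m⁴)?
Model: a simply supported beam with a point load P at midspan, so delta = (P·L^3) / (48·E·I).
Solve for I: I = (P·L^3) / (48·delta·E).
Convert to SI units:
  P = 68.7 kN = 68700 N
  E = 110 GPa = 1.1 × 10¹¹ Pa
  delta = 0.2434 mm = 0.0002434 m
Substitute:
  I = (68700 × 2.26^3) / (48 × 0.0002434 × (1.1 × 10¹¹))
  I = 0.0006171 m⁴
Final answer: I = 0.0006171 m⁴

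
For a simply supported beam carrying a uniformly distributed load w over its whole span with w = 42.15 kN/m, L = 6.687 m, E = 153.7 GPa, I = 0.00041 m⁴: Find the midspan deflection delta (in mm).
Model: a simply supported beam carrying a uniformly distributed load w over its whole span, so delta = (5·w·L^4) / (384·E·I).
Convert to SI units:
  w = 42.15 kN/m = 42150 N/m
  E = 153.7 GPa = 1.537 × 10¹¹ Pa
Substitute:
  delta = (5 × 42150 × 6.687^4) / (384 × (1.537 × 10¹¹) × 0.00041)
  delta = 0.01741 m
Convert: delta = 0.01741 m = 17.41 mm
Final answer: delta = 17.41 mm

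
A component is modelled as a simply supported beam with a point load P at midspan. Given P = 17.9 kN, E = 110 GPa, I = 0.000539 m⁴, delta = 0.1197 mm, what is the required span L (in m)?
Model: a simply supported beam with a point load P at midspan, so delta = (P·L^3) / (48·E·I).
Solve for L: L = ((48·delta·E·I) / P)^(1/3).
Convert to SI units:
  P = 17.9 kN = 17900 N
  E = 110 GPa = 1.1 × 10¹¹ Pa
  delta = 0.1197 mm = 0.0001197 m
Substitute:
  L = ((48 × 0.0001197 × (1.1 × 10¹¹) × 0.000539) / 17900)^(1/3)
  L = 2.67 m
Final answer: L = 2.67 m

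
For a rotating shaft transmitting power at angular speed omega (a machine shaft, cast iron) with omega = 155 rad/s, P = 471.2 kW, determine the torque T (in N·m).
Model: a rotating shaft transmitting power at angular speed omega, so P = T·omega.
Solve for T: T = P / omega.
Convert to SI units:
  P = 471.2 kW = 471200 W
Substitute:
  T = 471200 / 155
  T = 3040 N·m
Final answer: T = 3040 N·m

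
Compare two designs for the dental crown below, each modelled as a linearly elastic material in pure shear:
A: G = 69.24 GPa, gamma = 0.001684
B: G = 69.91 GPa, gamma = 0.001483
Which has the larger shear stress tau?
Model: a linearly elastic material in pure shear, so tau = G·gamma (SI units).
  A: tau = (6.924 × 10¹⁰) × 0.001684 = 1.166 × 10⁸ Pa = 116.6 MPa
  B: tau = (6.991 × 10¹⁰) × 0.001483 = 1.037 × 10⁸ Pa = 103.7 MPa
116.6 MPa > 103.7 MPa, so A is larger.
Final answer: A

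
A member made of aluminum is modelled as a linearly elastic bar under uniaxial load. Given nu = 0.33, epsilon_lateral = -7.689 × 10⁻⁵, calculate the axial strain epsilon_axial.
Model: a linearly elastic bar under uniaxial load, so epsilon_lateral = -nu·epsilon_axial.
Solve for epsilon_axial: epsilon_axial = -epsilon_lateral / nu.
Substitute:
  epsilon_axial = -(-7.689 × 10⁻⁵) / 0.33
  epsilon_axial = 0.000233
Final answer: epsilon_axial = 0.000233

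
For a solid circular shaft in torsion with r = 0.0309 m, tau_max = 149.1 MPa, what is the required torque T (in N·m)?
Model: a solid circular shaft in torsion, so tau_max = (2·T) / (π·r^3).
Solve for T: T = (π·tau_max·r^3) / 2.
Convert to SI units:
  tau_max = 149.1 MPa = 1.491 × 10⁸ Pa
Substitute:
  T = (π × (1.491 × 10⁸) × 0.0309^3) / 2
  T = 6910 N·m
Final answer: T = 6910 N·m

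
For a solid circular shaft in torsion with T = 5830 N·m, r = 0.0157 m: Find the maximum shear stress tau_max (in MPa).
Model: a solid circular shaft in torsion, so tau_max = (2·T) / (π·r^3).
Substitute:
  tau_max = (2 × 5830) / (π × 0.0157^3)
  tau_max = 9.591 × 10⁸ Pa
Convert: tau_max = 9.591 × 10⁸ Pa = 959.1 MPa
Final answer: tau_max = 959.1 MPa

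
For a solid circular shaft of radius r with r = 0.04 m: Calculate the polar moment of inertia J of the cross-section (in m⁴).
Model: a solid circular shaft of radius r, so J = (π·r^4) / 2.
Substitute:
  J = (π × 0.04^4) / 2
  J = 4.021 × 10⁻⁶ m⁴
Final answer: J = 4.021 × 10⁻⁶ m⁴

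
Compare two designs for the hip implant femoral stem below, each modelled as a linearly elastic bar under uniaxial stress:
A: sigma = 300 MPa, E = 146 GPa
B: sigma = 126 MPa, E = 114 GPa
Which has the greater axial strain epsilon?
Model: a linearly elastic bar under uniaxial stress, so epsilon = sigma / E (SI units).
  A: epsilon = (3 × 10⁸) / (1.46 × 10¹¹) = 0.002055
  B: epsilon = (1.26 × 10⁸) / (1.14 × 10¹¹) = 0.001105
0.002055 > 0.001105, so A is larger.
Final answer: A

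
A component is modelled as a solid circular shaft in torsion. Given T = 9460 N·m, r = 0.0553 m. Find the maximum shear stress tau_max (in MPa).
Model: a solid circular shaft in torsion, so tau_max = (2·T) / (π·r^3).
Substitute:
  tau_max = (2 × 9460) / (π × 0.0553^3)
  tau_max = 3.561 × 10⁷ Pa
Convert: tau_max = 3.561 × 10⁷ Pa = 35.61 MPa
Final answer: tau_max = 35.61 MPa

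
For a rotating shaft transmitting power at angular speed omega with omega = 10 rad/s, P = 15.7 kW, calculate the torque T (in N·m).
Model: a rotating shaft transmitting power at angular speed omega, so P = T·omega.
Solve for T: T = P / omega.
Convert to SI units:
  P = 15.7 kW = 15700 W
Substitute:
  T = 15700 / 10
  T = 1570 N·m
Final answer: T = 1570 N·m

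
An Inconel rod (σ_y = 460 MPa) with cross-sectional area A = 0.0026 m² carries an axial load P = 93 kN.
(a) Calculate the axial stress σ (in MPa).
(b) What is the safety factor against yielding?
(a) Axial stress σ = P/A. Convert P = 93 kN = 93000 N.
  σ = 93000 / 0.0026 = 3.577 × 10⁷ Pa = 35.77 MPa
(b) Safety factor SF = σ_y/σ = 460 / 35.77 = 12.86
Final answer: (a) σ = 35.77 MPa, (b) SF = 12.86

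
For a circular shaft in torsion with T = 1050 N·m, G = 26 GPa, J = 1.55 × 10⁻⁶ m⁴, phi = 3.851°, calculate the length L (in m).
Model: a circular shaft in torsion, so phi = (T·L) / (G·J).
Solve for L: L = (phi·G·J) / T.
Convert to SI units:
  G = 26 GPa = 2.6 × 10¹⁰ Pa
  phi = 3.851° = 0.06721 rad
Substitute:
  L = (0.06721 × (2.6 × 10¹⁰) × (1.55 × 10⁻⁶)) / 1050
  L = 2.58 m
Final answer: L = 2.58 m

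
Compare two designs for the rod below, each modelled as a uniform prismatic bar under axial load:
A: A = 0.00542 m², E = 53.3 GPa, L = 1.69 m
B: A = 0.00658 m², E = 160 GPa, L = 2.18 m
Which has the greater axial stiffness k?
Model: a uniform prismatic bar under axial load, so k = (A·E) / L (SI units).
  A: k = (0.00542 × (5.33 × 10¹⁰)) / 1.69 = 1.709 × 10⁸ N/m = 170.9 MN/m
  B: k = (0.00658 × (1.6 × 10¹¹)) / 2.18 = 4.829 × 10⁸ N/m = 482.9 MN/m
482.9 MN/m > 170.9 MN/m, so B is larger.
Final answer: B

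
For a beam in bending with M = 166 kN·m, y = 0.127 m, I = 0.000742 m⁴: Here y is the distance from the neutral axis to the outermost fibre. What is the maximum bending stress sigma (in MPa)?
Model: a beam in bending, so sigma = (M·y) / I.
Convert to SI units:
  M = 166 kN·m = 166000 N·m
Substitute:
  sigma = (166000 × 0.127) / 0.000742
  sigma = 2.841 × 10⁷ Pa
Convert: sigma = 2.841 × 10⁷ Pa = 28.41 MPa
Final answer: sigma = 28.41 MPa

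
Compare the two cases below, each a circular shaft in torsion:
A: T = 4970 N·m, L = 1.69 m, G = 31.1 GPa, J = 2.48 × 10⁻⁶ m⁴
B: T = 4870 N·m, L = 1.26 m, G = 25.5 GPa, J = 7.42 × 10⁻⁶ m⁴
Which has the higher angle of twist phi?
Model: a circular shaft in torsion, so phi = (T·L) / (G·J) (SI units).
  A: phi = (4970 × 1.69) / ((3.11 × 10¹⁰) × (2.48 × 10⁻⁶)) = 0.1089 rad = 6.24°
  B: phi = (4870 × 1.26) / ((2.55 × 10¹⁰) × (7.42 × 10⁻⁶)) = 0.03243 rad = 1.858°
6.24° > 1.858°, so A is larger.
Final answer: A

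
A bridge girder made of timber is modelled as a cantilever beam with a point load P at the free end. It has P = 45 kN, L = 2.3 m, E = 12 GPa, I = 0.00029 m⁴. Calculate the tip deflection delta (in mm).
Model: a cantilever beam with a point load P at the free end, so delta = (P·L^3) / (3·E·I).
Convert to SI units:
  P = 45 kN = 45000 N
  E = 12 GPa = 1.2 × 10¹⁰ Pa
Substitute:
  delta = (45000 × 2.3^3) / (3 × (1.2 × 10¹⁰) × 0.00029)
  delta = 0.05244 m
Convert: delta = 0.05244 m = 52.44 mm
Final answer: delta = 52.44 mm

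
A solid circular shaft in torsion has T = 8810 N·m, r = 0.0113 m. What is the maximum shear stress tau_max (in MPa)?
Model: a solid circular shaft in torsion, so tau_max = (2·T) / (π·r^3).
Substitute:
  tau_max = (2 × 8810) / (π × 0.0113^3)
  tau_max = 3.887 × 10⁹ Pa
Convert: tau_max = 3.887 × 10⁹ Pa = 3887 MPa
Final answer: tau_max = 3887 MPa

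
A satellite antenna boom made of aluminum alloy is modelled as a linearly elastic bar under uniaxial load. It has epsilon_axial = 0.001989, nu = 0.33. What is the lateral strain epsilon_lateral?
Model: a linearly elastic bar under uniaxial load, so epsilon_lateral = -nu·epsilon_axial.
Substitute:
  epsilon_lateral = -(0.33 × 0.001989)
  epsilon_lateral = -0.0006564
Final answer: epsilon_lateral = -0.0006564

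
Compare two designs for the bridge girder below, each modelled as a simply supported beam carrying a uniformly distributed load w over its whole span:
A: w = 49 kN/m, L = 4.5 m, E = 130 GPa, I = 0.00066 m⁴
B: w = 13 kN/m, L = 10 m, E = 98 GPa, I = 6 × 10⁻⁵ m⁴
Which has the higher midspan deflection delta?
Model: a simply supported beam carrying a uniformly distributed load w over its whole span, so delta = (5·w·L^4) / (384·E·I) (SI units).
  A: delta = (5 × 49000 × 4.5^4) / (384 × (1.3 × 10¹¹) × 0.00066) = 0.003049 m = 3.049 mm
  B: delta = (5 × 13000 × 10^4) / (384 × (9.8 × 10¹⁰) × (6 × 10⁻⁵)) = 0.2879 m = 287.9 mm
287.9 mm > 3.049 mm, so B is larger.
Final answer: B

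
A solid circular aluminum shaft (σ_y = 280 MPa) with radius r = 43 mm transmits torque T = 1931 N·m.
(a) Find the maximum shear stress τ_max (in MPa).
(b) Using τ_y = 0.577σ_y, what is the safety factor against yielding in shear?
(a) For a solid circular shaft, τ_max = T·r/J with J = π·r^4/2, i.e. τ_max = 2·T / (π·r^3). Convert r = 43 mm = 0.043 m.
  τ_max = (2 × 1931) / (π × 0.043^3) = 1.546 × 10⁷ Pa = 15.46 MPa
(b) τ_y = 0.577 × 280 = 161.56 MPa
  SF = τ_y/τ_max = 161.56 / 15.46 = 10.45
Final answer: (a) τ_max = 15.46 MPa, (b) SF = 10.45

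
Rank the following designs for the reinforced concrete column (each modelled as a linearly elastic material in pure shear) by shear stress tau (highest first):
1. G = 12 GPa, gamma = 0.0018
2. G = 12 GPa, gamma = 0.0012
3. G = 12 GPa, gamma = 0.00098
Model: a linearly elastic material in pure shear, so tau = G·gamma (SI units).
  Case 1: tau = (1.2 × 10¹⁰) × 0.0018 = 2.16 × 10⁷ Pa = 21.6 MPa
  Case 2: tau = (1.2 × 10¹⁰) × 0.0012 = 1.44 × 10⁷ Pa = 14.4 MPa
  Case 3: tau = (1.2 × 10¹⁰) × 0.00098 = 1.176 × 10⁷ Pa = 11.76 MPa
Ordering: 21.6 MPa (case 1) > 14.4 MPa (case 2) > 11.76 MPa (case 3)
Final answer: 1, 2, 3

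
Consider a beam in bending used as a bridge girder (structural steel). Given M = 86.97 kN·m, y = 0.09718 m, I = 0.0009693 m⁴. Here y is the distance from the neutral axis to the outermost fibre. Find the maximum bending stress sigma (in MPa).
Model: a beam in bending, so sigma = (M·y) / I.
Convert to SI units:
  M = 86.97 kN·m = 86970 N·m
Substitute:
  sigma = (86970 × 0.09718) / 0.0009693
  sigma = 8.719 × 10⁶ Pa
Convert: sigma = 8.719 × 10⁶ Pa = 8.719 MPa
Final answer: sigma = 8.719 MPa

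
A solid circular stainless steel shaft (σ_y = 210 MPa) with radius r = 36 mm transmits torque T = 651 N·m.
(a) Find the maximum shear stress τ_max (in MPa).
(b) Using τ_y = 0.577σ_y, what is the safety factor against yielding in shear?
(a) For a solid circular shaft, τ_max = T·r/J with J = π·r^4/2, i.e. τ_max = 2·T / (π·r^3). Convert r = 36 mm = 0.036 m.
  τ_max = (2 × 651) / (π × 0.036^3) = 8.883 × 10⁶ Pa = 8.883 MPa
(b) τ_y = 0.577 × 210 = 121.17 MPa
  SF = τ_y/τ_max = 121.17 / 8.883 = 13.64
Final answer: (a) τ_max = 8.883 MPa, (b) SF = 13.64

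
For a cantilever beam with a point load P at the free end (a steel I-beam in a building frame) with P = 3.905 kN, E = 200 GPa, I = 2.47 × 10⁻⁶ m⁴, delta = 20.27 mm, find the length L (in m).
Model: a cantilever beam with a point load P at the free end, so delta = (P·L^3) / (3·E·I).
Solve for L: L = ((3·delta·E·I) / P)^(1/3).
Convert to SI units:
  P = 3.905 kN = 3905 N
  E = 200 GPa = 2 × 10¹¹ Pa
  delta = 20.27 mm = 0.02027 m
Substitute:
  L = ((3 × 0.02027 × (2 × 10¹¹) × (2.47 × 10⁻⁶)) / 3905)^(1/3)
  L = 1.974 m
Final answer: L = 1.974 m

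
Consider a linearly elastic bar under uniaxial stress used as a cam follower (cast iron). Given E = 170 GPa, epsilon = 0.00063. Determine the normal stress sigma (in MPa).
Model: a linearly elastic bar under uniaxial stress, so sigma = E·epsilon.
Convert to SI units:
  E = 170 GPa = 1.7 × 10¹¹ Pa
Substitute:
  sigma = (1.7 × 10¹¹) × 0.00063
  sigma = 1.071 × 10⁸ Pa
Convert: sigma = 1.071 × 10⁸ Pa = 107.1 MPa
Final answer: sigma = 107.1 MPa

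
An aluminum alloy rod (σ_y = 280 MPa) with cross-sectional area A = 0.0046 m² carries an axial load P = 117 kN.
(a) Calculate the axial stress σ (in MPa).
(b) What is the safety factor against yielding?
(a) Axial stress σ = P/A. Convert P = 117 kN = 117000 N.
  σ = 117000 / 0.0046 = 2.543 × 10⁷ Pa = 25.43 MPa
(b) Safety factor SF = σ_y/σ = 280 / 25.43 = 11.01
Final answer: (a) σ = 25.43 MPa, (b) SF = 11.01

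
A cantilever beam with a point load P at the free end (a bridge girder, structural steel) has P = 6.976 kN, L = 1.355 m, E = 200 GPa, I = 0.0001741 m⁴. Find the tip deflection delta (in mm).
Model: a cantilever beam with a point load P at the free end, so delta = (P·L^3) / (3·E·I).
Convert to SI units:
  P = 6.976 kN = 6976 N
  E = 200 GPa = 2 × 10¹¹ Pa
Substitute:
  delta = (6976 × 1.355^3) / (3 × (2 × 10¹¹) × 0.0001741)
  delta = 0.0001661 m
Convert: delta = 0.0001661 m = 0.1661 mm
Final answer: delta = 0.1661 mm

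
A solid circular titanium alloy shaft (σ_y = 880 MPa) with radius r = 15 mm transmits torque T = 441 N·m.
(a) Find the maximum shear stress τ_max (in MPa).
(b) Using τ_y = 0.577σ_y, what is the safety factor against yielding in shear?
(a) For a solid circular shaft, τ_max = T·r/J with J = π·r^4/2, i.e. τ_max = 2·T / (π·r^3). Convert r = 15 mm = 0.015 m.
  τ_max = (2 × 441) / (π × 0.015^3) = 8.318 × 10⁷ Pa = 83.18 MPa
(b) τ_y = 0.577 × 880 = 507.76 MPa
  SF = τ_y/τ_max = 507.76 / 83.18 = 6.104
Final answer: (a) τ_max = 83.18 MPa, (b) SF = 6.104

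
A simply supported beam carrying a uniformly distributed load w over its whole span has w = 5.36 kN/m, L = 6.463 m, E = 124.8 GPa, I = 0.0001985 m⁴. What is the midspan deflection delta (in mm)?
Model: a simply supported beam carrying a uniformly distributed load w over its whole span, so delta = (5·w·L^4) / (384·E·I).
Convert to SI units:
  w = 5.36 kN/m = 5360 N/m
  E = 124.8 GPa = 1.248 × 10¹¹ Pa
Substitute:
  delta = (5 × 5360 × 6.463^4) / (384 × (1.248 × 10¹¹) × 0.0001985)
  delta = 0.004915 m
Convert: delta = 0.004915 m = 4.915 mm
Final answer: delta = 4.915 mm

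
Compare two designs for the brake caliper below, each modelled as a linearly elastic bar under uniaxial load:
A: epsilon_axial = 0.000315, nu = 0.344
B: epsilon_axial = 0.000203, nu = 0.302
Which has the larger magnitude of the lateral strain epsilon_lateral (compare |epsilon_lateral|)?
Model: a linearly elastic bar under uniaxial load, so epsilon_lateral = -nu·epsilon_axial (SI units).
  A: epsilon_lateral = -(0.344 × 0.000315) = -0.0001084
  B: epsilon_lateral = -(0.302 × 0.000203) = -6.131 × 10⁻⁵
|epsilon_lateral|: A = 0.0001084, B = 6.131 × 10⁻⁵, so A is larger in magnitude.
Final answer: A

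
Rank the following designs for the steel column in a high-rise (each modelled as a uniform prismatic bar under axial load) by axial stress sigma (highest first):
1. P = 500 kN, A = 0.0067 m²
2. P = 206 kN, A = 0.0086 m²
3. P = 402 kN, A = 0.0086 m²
Model: a uniform prismatic bar under axial load, so sigma = P / A (SI units).
  Case 1: sigma = 500000 / 0.0067 = 7.463 × 10⁷ Pa = 74.63 MPa
  Case 2: sigma = 206000 / 0.0086 = 2.395 × 10⁷ Pa = 23.95 MPa
  Case 3: sigma = 402000 / 0.0086 = 4.674 × 10⁷ Pa = 46.74 MPa
Ordering: 74.63 MPa (case 1) > 46.74 MPa (case 3) > 23.95 MPa (case 2)
Final answer: 1, 3, 2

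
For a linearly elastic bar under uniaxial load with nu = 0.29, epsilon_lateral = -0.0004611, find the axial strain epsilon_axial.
Model: a linearly elastic bar under uniaxial load, so epsilon_lateral = -nu·epsilon_axial.
Solve for epsilon_axial: epsilon_axial = -epsilon_lateral / nu.
Substitute:
  epsilon_axial = -(-0.0004611) / 0.29
  epsilon_axial = 0.00159
Final answer: epsilon_axial = 0.00159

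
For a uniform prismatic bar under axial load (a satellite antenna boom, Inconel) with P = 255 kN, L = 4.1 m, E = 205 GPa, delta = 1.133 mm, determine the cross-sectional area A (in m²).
Model: a uniform prismatic bar under axial load, so delta = (P·L) / (A·E).
Solve for A: A = (P·L) / (delta·E).
Convert to SI units:
  P = 255 kN = 255000 N
  E = 205 GPa = 2.05 × 10¹¹ Pa
  delta = 1.133 mm = 0.001133 m
Substitute:
  A = (255000 × 4.1) / (0.001133 × (2.05 × 10¹¹))
  A = 0.004501 m²
Final answer: A = 0.004501 m²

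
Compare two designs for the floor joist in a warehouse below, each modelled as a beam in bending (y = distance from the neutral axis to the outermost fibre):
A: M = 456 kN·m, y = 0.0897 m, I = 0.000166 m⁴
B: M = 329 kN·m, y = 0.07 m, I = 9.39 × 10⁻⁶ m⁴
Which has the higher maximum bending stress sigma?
Model: a beam in bending (y = distance from the neutral axis to the outermost fibre), so sigma = (M·y) / I (SI units).
  A: sigma = (456000 × 0.0897) / 0.000166 = 2.464 × 10⁸ Pa = 246.4 MPa
  B: sigma = (329000 × 0.07) / (9.39 × 10⁻⁶) = 2.453 × 10⁹ Pa = 2453 MPa
2453 MPa > 246.4 MPa, so B is larger.
Final answer: B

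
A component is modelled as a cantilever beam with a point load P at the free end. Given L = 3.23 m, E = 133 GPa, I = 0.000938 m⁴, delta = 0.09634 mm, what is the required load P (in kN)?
Model: a cantilever beam with a point load P at the free end, so delta = (P·L^3) / (3·E·I).
Solve for P: P = (3·delta·E·I) / L^3.
Convert to SI units:
  E = 133 GPa = 1.33 × 10¹¹ Pa
  delta = 0.09634 mm = 9.634 × 10⁻⁵ m
Substitute:
  P = (3 × (9.634 × 10⁻⁵) × (1.33 × 10¹¹) × 0.000938) / 3.23^3
  P = 1070 N
Convert: P = 1070 N = 1.07 kN
Final answer: P = 1.07 kN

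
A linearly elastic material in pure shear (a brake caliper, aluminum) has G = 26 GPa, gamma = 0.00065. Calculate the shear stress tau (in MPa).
Model: a linearly elastic material in pure shear, so tau = G·gamma.
Convert to SI units:
  G = 26 GPa = 2.6 × 10¹⁰ Pa
Substitute:
  tau = (2.6 × 10¹⁰) × 0.00065
  tau = 1.69 × 10⁷ Pa
Convert: tau = 1.69 × 10⁷ Pa = 16.9 MPa
Final answer: tau = 16.9 MPa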